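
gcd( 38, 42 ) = 2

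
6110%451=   247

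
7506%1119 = 792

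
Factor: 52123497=3^1 * 23^1 * 755413^1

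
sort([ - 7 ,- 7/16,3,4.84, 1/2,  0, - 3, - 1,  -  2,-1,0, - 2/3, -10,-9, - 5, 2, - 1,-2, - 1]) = [  -  10, - 9, - 7, - 5, - 3 ,- 2, - 2, - 1, - 1, - 1,-1,-2/3, - 7/16,0, 0,1/2, 2,3, 4.84 ] 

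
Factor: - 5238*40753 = - 2^1 * 3^3 * 83^1*97^1*491^1  =  -  213464214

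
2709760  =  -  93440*(-29 ) 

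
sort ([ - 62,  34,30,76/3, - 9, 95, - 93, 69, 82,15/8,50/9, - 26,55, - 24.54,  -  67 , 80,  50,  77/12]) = [ - 93, - 67, - 62, - 26, - 24.54, - 9 , 15/8,50/9, 77/12,  76/3,30,34, 50,55,69, 80,82,95] 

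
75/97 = 75/97 = 0.77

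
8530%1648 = 290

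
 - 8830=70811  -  79641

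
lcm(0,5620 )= 0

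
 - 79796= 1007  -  80803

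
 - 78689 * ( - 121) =9521369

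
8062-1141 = 6921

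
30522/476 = 64 + 29/238 =64.12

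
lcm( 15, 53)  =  795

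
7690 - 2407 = 5283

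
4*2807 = 11228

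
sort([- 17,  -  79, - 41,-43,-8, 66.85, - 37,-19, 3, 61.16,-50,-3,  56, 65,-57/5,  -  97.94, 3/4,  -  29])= [ -97.94,-79, - 50,-43 ,-41, - 37,-29,  -  19 , - 17,- 57/5, - 8,-3,3/4, 3, 56,61.16, 65, 66.85]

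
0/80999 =0 = 0.00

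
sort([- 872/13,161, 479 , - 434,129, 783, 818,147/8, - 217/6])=[ - 434, - 872/13, - 217/6,147/8, 129,161, 479,783, 818 ]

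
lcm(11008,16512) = 33024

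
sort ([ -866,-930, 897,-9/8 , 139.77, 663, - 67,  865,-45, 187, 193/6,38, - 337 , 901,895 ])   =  [ - 930 , - 866, - 337, - 67, - 45, - 9/8,193/6,38, 139.77,187,  663,865 , 895,897,901] 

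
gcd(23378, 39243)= 1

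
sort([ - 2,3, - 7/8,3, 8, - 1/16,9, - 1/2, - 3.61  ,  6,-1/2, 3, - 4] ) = [ - 4, - 3.61, -2, - 7/8 , - 1/2, - 1/2, - 1/16,3,3, 3,6, 8, 9 ]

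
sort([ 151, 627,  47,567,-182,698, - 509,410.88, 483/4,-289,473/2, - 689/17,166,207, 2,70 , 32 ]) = [-509,-289, - 182, - 689/17, 2,  32,47, 70,483/4,151 , 166,207, 473/2,410.88, 567, 627,698 ]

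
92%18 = 2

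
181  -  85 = 96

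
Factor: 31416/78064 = 33/82 = 2^( - 1 ) * 3^1*11^1*41^( -1 )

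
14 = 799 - 785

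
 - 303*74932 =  - 22704396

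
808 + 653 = 1461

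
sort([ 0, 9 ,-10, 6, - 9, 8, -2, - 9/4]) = [ -10, - 9, - 9/4, - 2,0, 6, 8,9 ]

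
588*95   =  55860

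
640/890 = 64/89 = 0.72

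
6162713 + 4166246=10328959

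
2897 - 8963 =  - 6066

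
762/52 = 381/26 = 14.65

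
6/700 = 3/350 = 0.01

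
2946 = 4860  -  1914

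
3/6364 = 3/6364 = 0.00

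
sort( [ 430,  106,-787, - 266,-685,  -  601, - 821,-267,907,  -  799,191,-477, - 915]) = [- 915,-821,-799,  -  787 , - 685, - 601,-477,-267, - 266  ,  106,191, 430,907 ]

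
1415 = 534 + 881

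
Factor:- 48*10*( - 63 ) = 30240 = 2^5* 3^3 * 5^1*7^1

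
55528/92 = 13882/23 = 603.57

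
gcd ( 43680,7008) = 96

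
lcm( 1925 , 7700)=7700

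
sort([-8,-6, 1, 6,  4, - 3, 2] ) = [-8, - 6, - 3, 1,  2, 4, 6 ]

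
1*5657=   5657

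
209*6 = 1254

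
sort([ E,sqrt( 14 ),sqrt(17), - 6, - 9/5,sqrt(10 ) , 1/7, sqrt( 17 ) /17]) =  [  -  6,-9/5,1/7,sqrt ( 17) /17,E, sqrt(10),sqrt ( 14 ),sqrt(17) ]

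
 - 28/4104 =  - 7/1026  =  - 0.01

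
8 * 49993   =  399944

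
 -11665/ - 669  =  17+292/669= 17.44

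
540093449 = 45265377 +494828072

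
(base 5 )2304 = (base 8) 511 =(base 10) 329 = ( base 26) CH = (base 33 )9w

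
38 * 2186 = 83068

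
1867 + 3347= 5214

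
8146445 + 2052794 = 10199239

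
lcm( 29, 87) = 87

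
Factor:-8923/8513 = -8513^( - 1)*8923^1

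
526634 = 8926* 59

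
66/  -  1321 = -1 + 1255/1321 = -0.05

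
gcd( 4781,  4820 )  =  1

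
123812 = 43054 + 80758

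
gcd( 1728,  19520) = 64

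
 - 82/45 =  - 2 + 8/45 = -1.82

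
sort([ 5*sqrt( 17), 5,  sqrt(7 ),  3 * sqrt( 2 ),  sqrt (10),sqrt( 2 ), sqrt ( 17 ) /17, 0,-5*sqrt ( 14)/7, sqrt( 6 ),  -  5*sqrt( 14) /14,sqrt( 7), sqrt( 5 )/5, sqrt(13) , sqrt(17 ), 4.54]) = [ - 5*sqrt(14)/7,-5*sqrt(14)/14, 0, sqrt( 17)/17, sqrt(5)/5 , sqrt( 2 ), sqrt( 6),sqrt( 7), sqrt( 7 ), sqrt(10), sqrt(13 )  ,  sqrt ( 17 ), 3*sqrt( 2 ), 4.54,5, 5*sqrt(17 )]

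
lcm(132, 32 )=1056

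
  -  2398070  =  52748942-55147012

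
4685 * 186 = 871410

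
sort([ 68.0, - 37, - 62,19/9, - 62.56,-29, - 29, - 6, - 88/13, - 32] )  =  [ - 62.56, - 62, - 37, - 32, - 29, - 29,-88/13, - 6,  19/9 , 68.0]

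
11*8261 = 90871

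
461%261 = 200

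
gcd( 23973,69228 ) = 3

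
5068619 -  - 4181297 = 9249916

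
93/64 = 93/64 = 1.45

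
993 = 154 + 839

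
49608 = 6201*8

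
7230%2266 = 432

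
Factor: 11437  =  11437^1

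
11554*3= 34662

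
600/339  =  1+87/113  =  1.77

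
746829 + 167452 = 914281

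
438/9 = 146/3 =48.67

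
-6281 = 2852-9133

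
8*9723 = 77784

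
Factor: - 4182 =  - 2^1 * 3^1*17^1*41^1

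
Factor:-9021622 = -2^1 * 1093^1*4127^1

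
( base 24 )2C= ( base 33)1R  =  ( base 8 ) 74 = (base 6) 140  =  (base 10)60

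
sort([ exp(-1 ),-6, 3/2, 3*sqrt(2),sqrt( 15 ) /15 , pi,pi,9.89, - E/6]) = [-6 ,  -  E/6, sqrt( 15)/15, exp( - 1), 3/2,pi,pi, 3*sqrt(2),  9.89 ] 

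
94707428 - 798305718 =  - 703598290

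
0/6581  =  0 = 0.00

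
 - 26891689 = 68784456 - 95676145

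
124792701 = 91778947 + 33013754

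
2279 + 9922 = 12201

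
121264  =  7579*16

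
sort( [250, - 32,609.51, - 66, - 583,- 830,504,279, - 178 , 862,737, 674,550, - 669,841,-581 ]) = [ - 830, - 669,-583, - 581,-178, - 66, - 32,250 , 279,504 , 550 , 609.51, 674,737,841,862] 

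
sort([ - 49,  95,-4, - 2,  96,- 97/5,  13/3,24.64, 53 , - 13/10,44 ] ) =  [-49,- 97/5,-4, - 2,-13/10,13/3, 24.64,44, 53, 95,96]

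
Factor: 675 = 3^3 * 5^2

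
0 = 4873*0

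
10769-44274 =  - 33505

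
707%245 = 217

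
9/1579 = 9/1579   =  0.01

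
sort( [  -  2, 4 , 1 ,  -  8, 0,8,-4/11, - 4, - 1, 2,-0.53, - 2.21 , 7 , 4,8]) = [ - 8, - 4, - 2.21, - 2, - 1 ,-0.53,-4/11, 0,1,2 , 4,4,7,8,8] 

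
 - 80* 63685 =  - 5094800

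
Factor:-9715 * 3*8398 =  -244759710 = - 2^1*3^1*5^1* 13^1 * 17^1 * 19^1*29^1 * 67^1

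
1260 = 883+377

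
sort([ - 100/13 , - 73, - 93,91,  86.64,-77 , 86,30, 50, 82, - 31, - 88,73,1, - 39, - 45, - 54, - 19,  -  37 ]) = [ - 93,  -  88 , - 77, - 73,-54, - 45, - 39, - 37, - 31,  -  19, -100/13,1,30  ,  50,  73, 82,86,  86.64 , 91]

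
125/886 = 125/886 = 0.14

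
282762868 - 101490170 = 181272698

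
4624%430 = 324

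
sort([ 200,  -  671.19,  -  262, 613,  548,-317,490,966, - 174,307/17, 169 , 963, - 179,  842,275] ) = [-671.19, - 317, -262, - 179,-174, 307/17, 169,200,275,490,  548, 613,842,963,966 ] 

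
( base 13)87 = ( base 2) 1101111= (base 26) 47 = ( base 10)111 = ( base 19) 5g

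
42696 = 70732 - 28036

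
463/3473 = 463/3473=0.13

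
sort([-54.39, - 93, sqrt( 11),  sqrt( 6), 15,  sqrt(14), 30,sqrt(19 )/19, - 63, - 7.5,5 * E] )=[  -  93,-63,  -  54.39,-7.5, sqrt(19) /19,  sqrt(6),sqrt(11), sqrt(14 ) , 5 * E,  15,  30]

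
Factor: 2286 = 2^1 * 3^2 * 127^1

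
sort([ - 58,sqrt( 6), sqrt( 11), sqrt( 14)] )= [ - 58,sqrt(6 ) , sqrt( 11 ), sqrt( 14 ) ] 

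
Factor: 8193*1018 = 8340474 = 2^1  *3^1 * 509^1*2731^1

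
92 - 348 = - 256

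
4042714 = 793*5098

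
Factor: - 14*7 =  - 2^1* 7^2=- 98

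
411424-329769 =81655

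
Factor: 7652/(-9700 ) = - 1913/2425 = - 5^(-2 ) * 97^(-1 ) * 1913^1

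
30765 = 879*35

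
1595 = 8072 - 6477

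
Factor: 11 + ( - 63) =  - 2^2*13^1 = -52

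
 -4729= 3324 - 8053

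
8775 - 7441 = 1334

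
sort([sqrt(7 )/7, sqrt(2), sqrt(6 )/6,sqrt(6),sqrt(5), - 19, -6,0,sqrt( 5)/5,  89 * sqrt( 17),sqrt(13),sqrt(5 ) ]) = [ - 19, - 6,0, sqrt(7)/7,sqrt( 6)/6,sqrt(5 )/5,sqrt(2), sqrt(5),sqrt( 5),sqrt(6) , sqrt ( 13 ),89*sqrt (17)]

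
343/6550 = 343/6550 = 0.05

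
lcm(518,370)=2590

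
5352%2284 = 784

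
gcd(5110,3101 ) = 7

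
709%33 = 16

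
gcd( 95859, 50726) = 1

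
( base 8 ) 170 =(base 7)231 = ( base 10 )120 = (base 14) 88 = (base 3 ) 11110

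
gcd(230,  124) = 2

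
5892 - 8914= -3022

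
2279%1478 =801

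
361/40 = 361/40 = 9.03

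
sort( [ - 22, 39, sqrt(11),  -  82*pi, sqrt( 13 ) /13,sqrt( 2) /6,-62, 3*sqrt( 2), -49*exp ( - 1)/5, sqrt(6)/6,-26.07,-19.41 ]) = [ - 82*pi,-62,-26.07, - 22, - 19.41,-49*exp ( - 1)/5,sqrt( 2 )/6, sqrt( 13 )/13, sqrt( 6 ) /6,  sqrt( 11), 3 * sqrt (2),39 ]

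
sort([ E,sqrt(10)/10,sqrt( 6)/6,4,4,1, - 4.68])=[ - 4.68,sqrt( 10)/10,sqrt( 6)/6,1, E,  4,4]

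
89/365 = 89/365 = 0.24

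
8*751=6008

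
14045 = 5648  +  8397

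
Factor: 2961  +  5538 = 8499 = 3^1 * 2833^1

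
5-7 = -2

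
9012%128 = 52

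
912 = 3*304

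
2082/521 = 2082/521 = 4.00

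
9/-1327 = - 1 + 1318/1327 =- 0.01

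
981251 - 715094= 266157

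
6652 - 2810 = 3842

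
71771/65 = 1104 + 11/65 = 1104.17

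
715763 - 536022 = 179741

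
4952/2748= 1 + 551/687 = 1.80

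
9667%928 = 387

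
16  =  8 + 8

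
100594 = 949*106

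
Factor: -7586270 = - 2^1*5^1*47^1*16141^1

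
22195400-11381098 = 10814302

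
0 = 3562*0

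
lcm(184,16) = 368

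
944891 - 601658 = 343233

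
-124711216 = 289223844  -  413935060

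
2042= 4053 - 2011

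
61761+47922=109683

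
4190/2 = 2095 = 2095.00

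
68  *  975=66300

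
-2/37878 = - 1/18939 = - 0.00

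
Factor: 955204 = 2^2 * 238801^1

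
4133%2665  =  1468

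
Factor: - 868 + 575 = -293^1 = - 293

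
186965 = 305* 613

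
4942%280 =182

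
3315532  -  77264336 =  - 73948804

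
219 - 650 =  - 431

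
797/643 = 797/643 = 1.24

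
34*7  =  238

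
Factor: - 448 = - 2^6 * 7^1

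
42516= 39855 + 2661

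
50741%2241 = 1439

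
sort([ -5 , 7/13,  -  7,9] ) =[ - 7, - 5,7/13,9 ]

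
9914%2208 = 1082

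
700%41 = 3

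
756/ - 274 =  - 378/137 = - 2.76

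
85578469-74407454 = 11171015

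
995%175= 120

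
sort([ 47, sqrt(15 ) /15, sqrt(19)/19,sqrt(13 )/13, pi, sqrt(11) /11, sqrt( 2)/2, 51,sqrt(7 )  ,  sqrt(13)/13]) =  [ sqrt(19) /19, sqrt(15) /15,sqrt( 13 )/13, sqrt( 13)/13,sqrt(11) /11,sqrt( 2)/2,sqrt ( 7 ), pi , 47,  51]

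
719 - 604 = 115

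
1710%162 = 90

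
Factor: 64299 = 3^1*21433^1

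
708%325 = 58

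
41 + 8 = 49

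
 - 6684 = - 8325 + 1641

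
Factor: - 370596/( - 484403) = 2^2  *  3^1 * 23^(-1 )*89^1 * 347^1 * 21061^( - 1)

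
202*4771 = 963742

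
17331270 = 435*39842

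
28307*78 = 2207946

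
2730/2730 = 1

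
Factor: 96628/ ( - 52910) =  - 2^1*5^( - 1)*7^2 * 11^(-1) * 13^ (-1)*17^1*29^1*37^( - 1)  =  - 48314/26455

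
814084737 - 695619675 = 118465062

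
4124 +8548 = 12672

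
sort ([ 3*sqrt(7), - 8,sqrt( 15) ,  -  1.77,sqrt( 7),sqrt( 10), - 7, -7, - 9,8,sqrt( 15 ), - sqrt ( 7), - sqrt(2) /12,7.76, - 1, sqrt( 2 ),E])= [ - 9, -8, - 7, - 7, - sqrt( 7), - 1.77,- 1, - sqrt( 2 )/12,sqrt( 2 ),sqrt( 7 ), E,sqrt(10),sqrt( 15), sqrt( 15), 7.76,3*sqrt( 7 ) , 8]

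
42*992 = 41664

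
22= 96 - 74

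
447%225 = 222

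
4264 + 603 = 4867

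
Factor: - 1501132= - 2^2* 375283^1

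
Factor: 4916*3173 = 2^2*19^1 *167^1 * 1229^1 = 15598468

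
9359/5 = 1871 + 4/5 =1871.80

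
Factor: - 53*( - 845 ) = 44785 =5^1*13^2 *53^1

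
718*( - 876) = -628968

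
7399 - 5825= 1574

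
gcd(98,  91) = 7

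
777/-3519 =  - 1+914/1173 = - 0.22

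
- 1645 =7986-9631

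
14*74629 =1044806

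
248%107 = 34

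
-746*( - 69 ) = 51474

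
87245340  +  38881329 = 126126669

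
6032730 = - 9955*( - 606 ) 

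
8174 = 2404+5770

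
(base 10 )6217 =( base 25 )9NH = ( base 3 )22112021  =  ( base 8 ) 14111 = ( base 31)6eh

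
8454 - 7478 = 976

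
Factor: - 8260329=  - 3^1*7^1*11^1*35759^1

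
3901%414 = 175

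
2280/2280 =1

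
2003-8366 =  - 6363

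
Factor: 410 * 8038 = 3295580 = 2^2 * 5^1 * 41^1 * 4019^1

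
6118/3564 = 3059/1782 = 1.72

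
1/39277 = 1/39277= 0.00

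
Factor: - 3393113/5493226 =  - 2^( - 1)*53^1*73^1*379^( - 1) * 877^1 * 7247^ (-1)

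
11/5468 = 11/5468 = 0.00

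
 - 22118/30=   -  11059/15 = - 737.27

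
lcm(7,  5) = 35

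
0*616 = 0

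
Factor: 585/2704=45/208  =  2^( - 4 )  *  3^2*5^1*13^( - 1)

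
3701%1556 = 589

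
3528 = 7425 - 3897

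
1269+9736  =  11005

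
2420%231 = 110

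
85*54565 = 4638025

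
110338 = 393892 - 283554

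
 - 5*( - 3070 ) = 15350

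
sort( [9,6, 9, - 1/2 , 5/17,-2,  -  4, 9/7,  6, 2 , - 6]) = [  -  6, - 4,-2, - 1/2,5/17,9/7, 2, 6, 6,9, 9]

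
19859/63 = 2837/9 = 315.22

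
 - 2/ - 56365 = 2/56365= 0.00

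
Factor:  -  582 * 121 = -2^1*3^1*11^2*97^1=- 70422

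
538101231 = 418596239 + 119504992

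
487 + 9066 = 9553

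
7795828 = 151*51628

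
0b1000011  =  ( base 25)2H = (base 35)1W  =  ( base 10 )67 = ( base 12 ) 57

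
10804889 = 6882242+3922647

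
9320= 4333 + 4987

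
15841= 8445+7396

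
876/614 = 1 + 131/307 = 1.43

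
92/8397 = 92/8397= 0.01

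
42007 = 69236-27229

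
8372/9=930  +  2/9 =930.22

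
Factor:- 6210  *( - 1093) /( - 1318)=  - 3393765/659=- 3^3*5^1*23^1*659^( - 1)*1093^1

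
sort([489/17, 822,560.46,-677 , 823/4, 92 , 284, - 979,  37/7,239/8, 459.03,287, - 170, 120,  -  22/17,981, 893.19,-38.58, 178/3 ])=[ - 979 , - 677, - 170, - 38.58  , - 22/17,  37/7,489/17,239/8, 178/3,92, 120, 823/4 , 284,287,459.03, 560.46, 822, 893.19 , 981]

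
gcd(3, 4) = 1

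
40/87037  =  40/87037 = 0.00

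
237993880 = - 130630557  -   - 368624437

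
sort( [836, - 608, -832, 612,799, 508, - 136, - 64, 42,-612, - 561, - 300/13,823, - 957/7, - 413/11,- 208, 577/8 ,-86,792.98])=[ - 832, - 612, - 608, - 561,- 208,-957/7,-136, - 86, - 64,-413/11, -300/13,42, 577/8, 508,612,792.98, 799,823, 836]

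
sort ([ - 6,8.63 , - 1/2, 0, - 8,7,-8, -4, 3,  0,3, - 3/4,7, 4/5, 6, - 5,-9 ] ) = [ - 9,  -  8, - 8, - 6, -5, - 4, - 3/4, - 1/2, 0 , 0 , 4/5, 3,3, 6, 7,  7, 8.63 ]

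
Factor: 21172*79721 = 2^2*29^1  *67^1*79^1*2749^1 = 1687853012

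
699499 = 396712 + 302787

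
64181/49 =64181/49 = 1309.82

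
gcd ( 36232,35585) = 647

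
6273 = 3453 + 2820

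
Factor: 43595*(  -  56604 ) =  - 2^2*3^1*5^1*53^1*89^1*8719^1 = - 2467651380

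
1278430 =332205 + 946225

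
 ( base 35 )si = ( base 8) 1746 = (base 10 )998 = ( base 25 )1en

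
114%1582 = 114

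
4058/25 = 4058/25 = 162.32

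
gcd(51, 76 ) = 1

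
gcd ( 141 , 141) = 141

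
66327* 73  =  4841871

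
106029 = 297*357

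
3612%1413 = 786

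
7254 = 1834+5420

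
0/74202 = 0 = 0.00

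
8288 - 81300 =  - 73012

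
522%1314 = 522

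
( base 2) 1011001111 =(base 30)nt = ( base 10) 719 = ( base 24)15N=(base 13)434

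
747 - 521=226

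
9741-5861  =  3880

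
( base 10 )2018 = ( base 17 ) 6GC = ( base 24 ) 3c2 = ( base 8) 3742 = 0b11111100010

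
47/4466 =47/4466 = 0.01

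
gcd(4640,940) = 20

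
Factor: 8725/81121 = 5^2*23^ ( - 1)*349^1*3527^( - 1) 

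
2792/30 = 1396/15 = 93.07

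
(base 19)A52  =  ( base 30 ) 43h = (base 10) 3707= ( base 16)E7B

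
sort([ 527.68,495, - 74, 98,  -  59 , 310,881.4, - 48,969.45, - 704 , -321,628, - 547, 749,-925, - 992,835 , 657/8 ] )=[ -992, - 925, - 704, - 547,-321, - 74, - 59 ,-48,657/8,98,310 , 495, 527.68, 628, 749,835,881.4,969.45]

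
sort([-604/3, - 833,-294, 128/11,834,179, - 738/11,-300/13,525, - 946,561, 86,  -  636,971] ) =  [ - 946,  -  833  ,-636,  -  294, - 604/3, -738/11, - 300/13,128/11,86,179, 525,561, 834,971]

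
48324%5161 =1875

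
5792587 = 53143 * 109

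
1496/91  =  1496/91 = 16.44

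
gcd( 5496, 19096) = 8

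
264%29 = 3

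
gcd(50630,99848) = 2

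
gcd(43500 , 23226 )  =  6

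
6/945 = 2/315 = 0.01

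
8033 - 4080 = 3953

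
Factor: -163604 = - 2^2*7^1*5843^1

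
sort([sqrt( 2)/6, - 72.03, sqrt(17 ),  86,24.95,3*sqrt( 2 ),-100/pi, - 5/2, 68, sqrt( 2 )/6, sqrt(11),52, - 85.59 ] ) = [ - 85.59, - 72.03, - 100/pi,  -  5/2, sqrt( 2)/6,sqrt( 2)/6, sqrt( 11) , sqrt(17),3*sqrt( 2),24.95,  52 , 68, 86]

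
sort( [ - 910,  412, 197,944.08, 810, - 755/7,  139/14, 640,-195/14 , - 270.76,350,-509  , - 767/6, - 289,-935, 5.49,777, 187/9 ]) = [ - 935, - 910,-509, - 289, - 270.76, -767/6, - 755/7,  -  195/14, 5.49, 139/14, 187/9, 197 , 350, 412,640, 777,810,944.08]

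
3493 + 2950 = 6443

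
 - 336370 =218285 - 554655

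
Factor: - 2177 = -7^1*311^1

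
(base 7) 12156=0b110001101001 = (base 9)4320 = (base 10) 3177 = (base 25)522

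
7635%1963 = 1746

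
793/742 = 1 + 51/742 = 1.07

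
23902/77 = 310 + 32/77 =310.42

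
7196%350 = 196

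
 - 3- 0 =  - 3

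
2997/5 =599 + 2/5 = 599.40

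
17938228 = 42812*419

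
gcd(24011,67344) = 1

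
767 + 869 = 1636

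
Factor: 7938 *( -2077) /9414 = - 3^2*7^2*31^1*67^1*523^( - 1 ) = -915957/523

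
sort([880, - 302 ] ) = [ - 302,  880 ]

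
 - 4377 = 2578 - 6955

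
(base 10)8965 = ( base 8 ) 21405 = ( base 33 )87M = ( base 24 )FDD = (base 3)110022001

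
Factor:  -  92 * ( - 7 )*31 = 19964 = 2^2*7^1 * 23^1*31^1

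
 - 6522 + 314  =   - 6208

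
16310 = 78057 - 61747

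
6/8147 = 6/8147=0.00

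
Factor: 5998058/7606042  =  2999029/3803021 = 11^1 * 19^( - 1) * 59^1*4621^1*200159^(- 1) 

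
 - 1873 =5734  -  7607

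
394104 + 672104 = 1066208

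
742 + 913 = 1655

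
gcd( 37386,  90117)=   279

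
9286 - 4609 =4677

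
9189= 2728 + 6461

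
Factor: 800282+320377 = 3^1*373553^1 = 1120659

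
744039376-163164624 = 580874752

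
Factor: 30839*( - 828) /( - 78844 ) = 277551/857 = 3^2 *857^( - 1)*30839^1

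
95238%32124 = 30990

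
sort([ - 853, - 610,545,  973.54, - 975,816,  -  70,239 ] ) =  [ - 975, -853,  -  610, - 70,239, 545 , 816,973.54]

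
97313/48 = 97313/48 = 2027.35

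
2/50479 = 2/50479 = 0.00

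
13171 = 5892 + 7279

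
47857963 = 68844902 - 20986939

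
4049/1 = 4049 = 4049.00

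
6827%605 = 172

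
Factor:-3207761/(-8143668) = 2^ ( - 2 ) * 3^( - 2)*13^( - 1)*109^1*17401^( - 1)*29429^1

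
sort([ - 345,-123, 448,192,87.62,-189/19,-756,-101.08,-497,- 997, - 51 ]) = [ - 997,-756,- 497, - 345, - 123, - 101.08 , - 51, - 189/19, 87.62 , 192,448] 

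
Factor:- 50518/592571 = -2^1*7^( - 1 )*13^1*29^1*67^1*84653^(  -  1 )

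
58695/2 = 29347+1/2 = 29347.50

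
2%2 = 0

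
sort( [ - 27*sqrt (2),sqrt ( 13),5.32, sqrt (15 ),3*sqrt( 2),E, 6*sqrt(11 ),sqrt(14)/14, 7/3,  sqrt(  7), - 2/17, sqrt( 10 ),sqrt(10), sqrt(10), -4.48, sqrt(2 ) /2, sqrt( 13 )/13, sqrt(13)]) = [-27*sqrt (2),-4.48,  -  2/17,sqrt(14)/14, sqrt (13 )/13, sqrt( 2 )/2,  7/3, sqrt(7),E,sqrt( 10 ), sqrt(10), sqrt(10),  sqrt(13),sqrt(13) , sqrt(15 ) , 3* sqrt( 2),5.32, 6*sqrt (11)] 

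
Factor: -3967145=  - 5^1*7^1* 13^1*8719^1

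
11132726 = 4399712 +6733014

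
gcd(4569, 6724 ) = 1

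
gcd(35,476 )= 7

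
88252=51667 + 36585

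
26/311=26/311 =0.08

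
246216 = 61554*4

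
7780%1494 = 310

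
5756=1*5756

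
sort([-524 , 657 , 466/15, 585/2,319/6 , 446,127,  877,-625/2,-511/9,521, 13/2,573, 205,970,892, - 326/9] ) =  [-524, - 625/2,-511/9, - 326/9 , 13/2,466/15,319/6,127 , 205, 585/2, 446,521,573, 657,877,892, 970]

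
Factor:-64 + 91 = 27 = 3^3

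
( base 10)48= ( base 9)53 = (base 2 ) 110000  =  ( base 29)1j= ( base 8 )60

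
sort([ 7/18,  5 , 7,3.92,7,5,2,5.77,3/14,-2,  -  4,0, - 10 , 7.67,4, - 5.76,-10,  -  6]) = [ - 10, - 10 , -6,-5.76,-4, - 2,0,  3/14, 7/18,2,3.92,4,5, 5,5.77,7,7,7.67]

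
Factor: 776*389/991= 301864/991   =  2^3*97^1 * 389^1 * 991^( - 1 )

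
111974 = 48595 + 63379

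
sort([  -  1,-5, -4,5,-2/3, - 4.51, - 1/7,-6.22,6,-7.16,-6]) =[-7.16,-6.22, - 6,-5, - 4.51, - 4, - 1, - 2/3, - 1/7,5,  6] 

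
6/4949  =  6/4949 = 0.00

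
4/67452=1/16863 = 0.00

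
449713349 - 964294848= - 514581499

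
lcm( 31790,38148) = 190740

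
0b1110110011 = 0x3B3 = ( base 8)1663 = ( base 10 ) 947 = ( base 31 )UH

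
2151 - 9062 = - 6911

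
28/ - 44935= - 28/44935= - 0.00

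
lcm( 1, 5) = 5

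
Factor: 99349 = 99349^1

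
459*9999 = 4589541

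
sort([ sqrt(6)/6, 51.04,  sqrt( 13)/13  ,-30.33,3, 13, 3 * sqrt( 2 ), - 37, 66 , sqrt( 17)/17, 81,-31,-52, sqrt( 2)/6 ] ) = [-52 ,  -  37,-31, - 30.33 , sqrt( 2) /6, sqrt(17)/17, sqrt( 13 ) /13, sqrt( 6)/6, 3 , 3*sqrt(2 ), 13, 51.04, 66,81 ] 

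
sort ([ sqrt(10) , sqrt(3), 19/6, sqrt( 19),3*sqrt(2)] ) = [ sqrt ( 3) , sqrt(10) , 19/6,3*sqrt(2), sqrt( 19)]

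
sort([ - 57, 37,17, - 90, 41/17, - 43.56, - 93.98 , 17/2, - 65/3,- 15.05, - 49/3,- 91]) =[-93.98,-91, - 90, - 57, - 43.56 , - 65/3 ,- 49/3,- 15.05,41/17,17/2, 17,37] 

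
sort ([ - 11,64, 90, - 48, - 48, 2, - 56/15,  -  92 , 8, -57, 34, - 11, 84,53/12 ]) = [ - 92, - 57, - 48, - 48, - 11, - 11,  -  56/15, 2,  53/12, 8,  34, 64 , 84,90] 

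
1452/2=726= 726.00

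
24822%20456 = 4366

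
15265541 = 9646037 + 5619504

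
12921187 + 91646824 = 104568011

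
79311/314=252+183/314 = 252.58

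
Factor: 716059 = 23^1*163^1*191^1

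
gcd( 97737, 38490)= 3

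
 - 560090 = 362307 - 922397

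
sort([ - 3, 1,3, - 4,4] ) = [ - 4, - 3 , 1,3  ,  4]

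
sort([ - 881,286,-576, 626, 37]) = [ - 881 , - 576,  37,  286 , 626]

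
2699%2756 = 2699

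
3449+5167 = 8616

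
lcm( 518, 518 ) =518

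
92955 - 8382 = 84573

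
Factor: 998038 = 2^1*37^1*13487^1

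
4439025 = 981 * 4525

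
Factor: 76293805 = 5^1*7^1*2179823^1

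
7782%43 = 42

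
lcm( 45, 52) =2340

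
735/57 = 12+17/19 = 12.89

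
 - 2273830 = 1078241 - 3352071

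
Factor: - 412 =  - 2^2 * 103^1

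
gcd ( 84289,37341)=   1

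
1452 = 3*484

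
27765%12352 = 3061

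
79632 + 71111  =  150743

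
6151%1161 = 346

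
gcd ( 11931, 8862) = 3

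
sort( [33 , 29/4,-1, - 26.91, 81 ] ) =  [ - 26.91, - 1,29/4,33, 81 ] 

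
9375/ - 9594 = - 1 + 73/3198  =  - 0.98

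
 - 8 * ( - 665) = 5320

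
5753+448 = 6201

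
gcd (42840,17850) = 3570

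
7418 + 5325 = 12743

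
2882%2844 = 38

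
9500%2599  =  1703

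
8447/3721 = 2 + 1005/3721 = 2.27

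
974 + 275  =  1249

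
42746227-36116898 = 6629329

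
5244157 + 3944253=9188410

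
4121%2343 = 1778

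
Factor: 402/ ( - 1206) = -1/3 =- 3^( - 1) 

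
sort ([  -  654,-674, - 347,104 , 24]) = [  -  674, - 654,  -  347,24,104 ] 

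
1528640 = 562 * 2720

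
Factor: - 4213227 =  - 3^1*37^1*37957^1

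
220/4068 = 55/1017  =  0.05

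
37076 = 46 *806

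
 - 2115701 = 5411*( - 391)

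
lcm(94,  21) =1974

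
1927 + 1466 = 3393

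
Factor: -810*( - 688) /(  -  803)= - 557280/803 = - 2^5*3^4*5^1 * 11^( - 1)*43^1*73^( - 1 )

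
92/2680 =23/670 =0.03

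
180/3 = 60  =  60.00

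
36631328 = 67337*544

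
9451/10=9451/10 = 945.10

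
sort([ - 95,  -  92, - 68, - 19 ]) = [ -95, - 92,-68, - 19 ] 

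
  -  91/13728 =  - 7/1056 = - 0.01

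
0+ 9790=9790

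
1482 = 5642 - 4160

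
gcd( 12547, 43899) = 1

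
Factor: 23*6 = 2^1*3^1*23^1=138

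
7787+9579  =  17366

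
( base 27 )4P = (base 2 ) 10000101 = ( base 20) 6D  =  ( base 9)157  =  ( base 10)133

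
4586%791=631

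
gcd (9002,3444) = 14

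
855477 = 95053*9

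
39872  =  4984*8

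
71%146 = 71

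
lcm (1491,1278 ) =8946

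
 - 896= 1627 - 2523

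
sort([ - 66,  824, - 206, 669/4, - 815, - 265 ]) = [  -  815, - 265, - 206, - 66, 669/4 , 824]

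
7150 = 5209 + 1941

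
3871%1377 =1117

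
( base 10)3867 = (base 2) 111100011011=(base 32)3or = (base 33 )3I6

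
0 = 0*63428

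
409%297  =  112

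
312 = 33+279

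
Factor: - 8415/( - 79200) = 17/160 = 2^(- 5) *5^( - 1 )*17^1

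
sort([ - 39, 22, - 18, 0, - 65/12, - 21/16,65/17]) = [ - 39 , - 18 , - 65/12, - 21/16,0, 65/17, 22]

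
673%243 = 187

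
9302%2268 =230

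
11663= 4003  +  7660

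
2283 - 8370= - 6087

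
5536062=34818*159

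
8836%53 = 38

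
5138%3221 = 1917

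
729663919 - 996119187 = -266455268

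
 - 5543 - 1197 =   -  6740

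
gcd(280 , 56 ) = 56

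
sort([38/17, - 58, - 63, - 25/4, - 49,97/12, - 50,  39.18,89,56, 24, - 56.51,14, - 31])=[ - 63, - 58, - 56.51,-50, - 49, - 31,  -  25/4, 38/17,97/12,14, 24, 39.18, 56 , 89 ]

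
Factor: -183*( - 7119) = 1302777 = 3^3*7^1*61^1*113^1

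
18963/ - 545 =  - 18963/545 = - 34.79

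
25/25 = 1 = 1.00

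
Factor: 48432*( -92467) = - 2^4*3^1*1009^1*92467^1 = -4478361744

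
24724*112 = 2769088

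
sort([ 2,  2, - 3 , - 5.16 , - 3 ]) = [-5.16, - 3, - 3,2, 2 ]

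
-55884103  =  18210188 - 74094291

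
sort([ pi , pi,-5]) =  [ - 5, pi,pi]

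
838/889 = 838/889= 0.94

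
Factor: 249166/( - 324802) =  - 17^(  -  1)*19^1*41^( - 1)  *79^1*83^1*233^( - 1 ) = - 124583/162401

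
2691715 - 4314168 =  - 1622453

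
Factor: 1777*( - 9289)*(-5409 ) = 89283945177  =  3^2*7^1*601^1*1327^1*1777^1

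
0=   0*83559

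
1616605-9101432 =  - 7484827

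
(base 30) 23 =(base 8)77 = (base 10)63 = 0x3F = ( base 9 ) 70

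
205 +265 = 470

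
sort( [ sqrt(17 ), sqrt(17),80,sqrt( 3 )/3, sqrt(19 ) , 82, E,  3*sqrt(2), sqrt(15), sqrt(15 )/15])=[sqrt (15)/15,sqrt( 3 ) /3, E, sqrt ( 15),sqrt(17), sqrt( 17 ),  3*sqrt(2), sqrt(19),80 , 82 ] 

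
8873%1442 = 221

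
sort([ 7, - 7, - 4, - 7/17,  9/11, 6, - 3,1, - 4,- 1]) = [ - 7, - 4, - 4, - 3, - 1,-7/17, 9/11, 1 , 6, 7 ] 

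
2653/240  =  2653/240 = 11.05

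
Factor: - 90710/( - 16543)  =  2^1*5^1*47^1*71^ ( - 1 )*193^1*233^( - 1 ) 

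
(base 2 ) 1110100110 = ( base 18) 2FG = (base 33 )sa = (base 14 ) 4aa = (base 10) 934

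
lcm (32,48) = 96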